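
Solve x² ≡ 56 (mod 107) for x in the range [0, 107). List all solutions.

22, 85

Since 107 ≡ 3 (mod 4), a square root of 56 is 56^((107+1)/4) = 56^27 mod 107.
Repeated squaring: 56^2≡33, 56^4≡19, 56^8≡40, 56^16≡102 (mod 107).
56^27 = 56^(16+8+2+1) ≡ 85 (mod 107).
Check: 85² = 7225 ≡ 56 (mod 107). The two roots are 22 and 85.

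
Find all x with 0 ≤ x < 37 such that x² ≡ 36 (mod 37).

37 ≡ 1 (mod 4), so we find a root by search.
Trying successive values, 6² = 36 ≡ 36 (mod 37). The other root is 37 − 6 = 31.

6, 31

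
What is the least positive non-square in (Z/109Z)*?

(2/109) = −1, so 2 is the smallest positive non-residue mod 109.

2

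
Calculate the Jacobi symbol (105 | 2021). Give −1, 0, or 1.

1

Reciprocity: 105 ≡ 1 and 2021 ≡ 1 (mod 4), so (105/2021) = +(2021/105).
Reduce top mod 105: now compute (26/105).
Pull out 2: since 105 ≡ 1 (mod 8), (2/105) = +1.
Reciprocity: 13 ≡ 1 and 105 ≡ 1 (mod 4), so (13/105) = +(105/13).
Reduce top mod 13: now compute (1/13).
Reached (1/13) = 1. Collecting the sign flips along the way, the symbol is +1.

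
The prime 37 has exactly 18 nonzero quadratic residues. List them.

Square k = 1,…,18 (k and 37−k give the same square):
1²=1, 2²=4, 3²=9, 4²=16, 5²=25, 6²=36, 7²≡12, 8²≡27, 9²≡7, 10²≡26, 11²≡10, 12²≡33, 13²≡21, 14²≡11, 15²≡3, 16²≡34, 17²≡30, 18²≡28 (mod 37).
So the quadratic residues mod 37 are {1, 3, 4, 7, 9, 10, 11, 12, 16, 21, 25, 26, 27, 28, 30, 33, 34, 36}.

1, 3, 4, 7, 9, 10, 11, 12, 16, 21, 25, 26, 27, 28, 30, 33, 34, 36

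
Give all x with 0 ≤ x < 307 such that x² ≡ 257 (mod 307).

74, 233

Since 307 ≡ 3 (mod 4), a square root of 257 is 257^((307+1)/4) = 257^77 mod 307.
Repeated squaring: 257^2≡44, 257^4≡94, 257^8≡240, 257^16≡191, 257^32≡255, 257^64≡248 (mod 307).
257^77 = 257^(64+8+4+1) ≡ 233 (mod 307).
Check: 233² = 54289 ≡ 257 (mod 307). The two roots are 74 and 233.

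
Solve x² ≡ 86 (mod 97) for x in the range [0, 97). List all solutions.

38, 59

97 ≡ 1 (mod 4), so we find a root by search.
Trying successive values, 38² = 1444 ≡ 86 (mod 97). The other root is 97 − 38 = 59.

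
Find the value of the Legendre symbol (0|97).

0

Top reduces to 0: gcd > 1, so the symbol is 0.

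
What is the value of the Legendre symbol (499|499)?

First reduce: 499 ≡ 0 (mod 499).
Top reduces to 0: gcd > 1, so the symbol is 0.

0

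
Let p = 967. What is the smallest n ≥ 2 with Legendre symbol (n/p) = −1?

(2/967) = +1, so 2 is a residue.
(3/967) = −1, so 3 is the smallest positive non-residue mod 967.

3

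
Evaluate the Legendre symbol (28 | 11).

-1

First reduce: 28 ≡ 6 (mod 11).
Pull out 2: since 11 ≡ 3 (mod 8), (2/11) = -1.
Reciprocity: 3 ≡ 3 and 11 ≡ 3 (mod 4), so (3/11) = −(11/3).
Reduce top mod 3: now compute (2/3).
Pull out 2: since 3 ≡ 3 (mod 8), (2/3) = -1.
Reached (1/3) = 1. Collecting the sign flips along the way, the symbol is -1.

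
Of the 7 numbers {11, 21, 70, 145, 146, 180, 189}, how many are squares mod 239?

3

(11/239) = +1 → QR.
(21/239) = -1 → non-residue.
(70/239) = -1 → non-residue.
(145/239) = +1 → QR.
(146/239) = -1 → non-residue.
(180/239) = +1 → QR.
(189/239) = -1 → non-residue.
Total quadratic residues among the 7: 3.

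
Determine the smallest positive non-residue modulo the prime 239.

7

(2/239) = +1, so 2 is a residue.
(3/239) = +1, so 3 is a residue.
(4/239) = +1, so 4 is a residue.
(5/239) = +1, so 5 is a residue.
(6/239) = +1, so 6 is a residue.
(7/239) = −1, so 7 is the smallest positive non-residue mod 239.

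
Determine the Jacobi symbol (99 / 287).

Reciprocity: 99 ≡ 3 and 287 ≡ 3 (mod 4), so (99/287) = −(287/99).
Reduce top mod 99: now compute (89/99).
Reciprocity: 89 ≡ 1 and 99 ≡ 3 (mod 4), so (89/99) = +(99/89).
Reduce top mod 89: now compute (10/89).
Pull out 2: since 89 ≡ 1 (mod 8), (2/89) = +1.
Reciprocity: 5 ≡ 1 and 89 ≡ 1 (mod 4), so (5/89) = +(89/5).
Reduce top mod 5: now compute (4/5).
Pull out 2^2: since 5 ≡ 5 (mod 8), (2/5) = -1, so (2/5)^2 = +1.
Reached (1/5) = 1. Collecting the sign flips along the way, the symbol is -1.

-1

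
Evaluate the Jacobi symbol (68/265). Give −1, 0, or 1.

-1

Pull out 2^2: since 265 ≡ 1 (mod 8), (2/265) = +1, so (2/265)^2 = +1.
Reciprocity: 17 ≡ 1 and 265 ≡ 1 (mod 4), so (17/265) = +(265/17).
Reduce top mod 17: now compute (10/17).
Pull out 2: since 17 ≡ 1 (mod 8), (2/17) = +1.
Reciprocity: 5 ≡ 1 and 17 ≡ 1 (mod 4), so (5/17) = +(17/5).
Reduce top mod 5: now compute (2/5).
Pull out 2: since 5 ≡ 5 (mod 8), (2/5) = -1.
Reached (1/5) = 1. Collecting the sign flips along the way, the symbol is -1.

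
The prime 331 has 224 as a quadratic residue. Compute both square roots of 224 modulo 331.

Since 331 ≡ 3 (mod 4), a square root of 224 is 224^((331+1)/4) = 224^83 mod 331.
Repeated squaring: 224^2≡195, 224^4≡291, 224^8≡276, 224^16≡46, 224^32≡130, 224^64≡19 (mod 331).
224^83 = 224^(64+16+2+1) ≡ 104 (mod 331).
Check: 104² = 10816 ≡ 224 (mod 331). The two roots are 104 and 227.

104, 227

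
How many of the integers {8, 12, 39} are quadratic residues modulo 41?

2

(8/41) = +1 → QR.
(12/41) = -1 → non-residue.
(39/41) = +1 → QR.
Total quadratic residues among the 3: 2.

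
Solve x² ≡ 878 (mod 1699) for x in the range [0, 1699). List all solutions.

Since 1699 ≡ 3 (mod 4), a square root of 878 is 878^((1699+1)/4) = 878^425 mod 1699.
Repeated squaring: 878^2≡1237, 878^4≡1069, 878^8≡1033, 878^16≡117, 878^32≡97, 878^64≡914, 878^128≡1187, 878^256≡498 (mod 1699).
878^425 = 878^(256+128+32+8+1) ≡ 924 (mod 1699).
Check: 924² = 853776 ≡ 878 (mod 1699). The two roots are 775 and 924.

775, 924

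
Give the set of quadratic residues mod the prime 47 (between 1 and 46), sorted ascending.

Square k = 1,…,23 (k and 47−k give the same square):
1²=1, 2²=4, 3²=9, 4²=16, 5²=25, 6²=36, 7²≡2, 8²≡17, 9²≡34, 10²≡6, 11²≡27, 12²≡3, 13²≡28, 14²≡8, 15²≡37, 16²≡21, 17²≡7, 18²≡42, 19²≡32, 20²≡24, 21²≡18, 22²≡14, 23²≡12 (mod 47).
So the quadratic residues mod 47 are {1, 2, 3, 4, 6, 7, 8, 9, 12, 14, 16, 17, 18, 21, 24, 25, 27, 28, 32, 34, 36, 37, 42}.

1 2 3 4 6 7 8 9 12 14 16 17 18 21 24 25 27 28 32 34 36 37 42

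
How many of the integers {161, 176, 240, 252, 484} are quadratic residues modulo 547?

(161/547) = +1 → QR.
(176/547) = +1 → QR.
(240/547) = +1 → QR.
(252/547) = -1 → non-residue.
(484/547) = +1 → QR.
Total quadratic residues among the 5: 4.

4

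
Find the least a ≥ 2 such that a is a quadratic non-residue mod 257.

(2/257) = +1, so 2 is a residue.
(3/257) = −1, so 3 is the smallest positive non-residue mod 257.

3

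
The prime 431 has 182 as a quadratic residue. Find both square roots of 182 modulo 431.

Since 431 ≡ 3 (mod 4), a square root of 182 is 182^((431+1)/4) = 182^108 mod 431.
Repeated squaring: 182^2≡368, 182^4≡90, 182^8≡342, 182^16≡163, 182^32≡278, 182^64≡135 (mod 431).
182^108 = 182^(64+32+8+4) ≡ 304 (mod 431).
Check: 304² = 92416 ≡ 182 (mod 431). The two roots are 127 and 304.

127, 304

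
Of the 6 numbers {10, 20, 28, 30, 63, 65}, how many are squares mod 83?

(10/83) = +1 → QR.
(20/83) = -1 → non-residue.
(28/83) = +1 → QR.
(30/83) = +1 → QR.
(63/83) = +1 → QR.
(65/83) = +1 → QR.
Total quadratic residues among the 6: 5.

5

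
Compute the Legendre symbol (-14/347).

Euler's criterion: (-14/347) ≡ 333^173 (mod 347).
333^2 ≡ 196 (mod 347)
333^4 ≡ 246 (mod 347)
333^8 ≡ 138 (mod 347)
333^16 ≡ 306 (mod 347)
333^32 ≡ 293 (mod 347)
333^64 ≡ 140 (mod 347)
333^128 ≡ 168 (mod 347)
333^173 = 333^(128+32+8+4+1) ≡ 346 (mod 347).
Result is 346 ≡ −1, so (-14/347) = −1.

-1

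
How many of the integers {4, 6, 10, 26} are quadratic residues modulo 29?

2

(4/29) = +1 → QR.
(6/29) = +1 → QR.
(10/29) = -1 → non-residue.
(26/29) = -1 → non-residue.
Total quadratic residues among the 4: 2.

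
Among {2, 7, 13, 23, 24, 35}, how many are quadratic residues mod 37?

(2/37) = -1 → non-residue.
(7/37) = +1 → QR.
(13/37) = -1 → non-residue.
(23/37) = -1 → non-residue.
(24/37) = -1 → non-residue.
(35/37) = -1 → non-residue.
Total quadratic residues among the 6: 1.

1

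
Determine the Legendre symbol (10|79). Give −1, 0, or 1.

Pull out 2: since 79 ≡ 7 (mod 8), (2/79) = +1.
Reciprocity: 5 ≡ 1 and 79 ≡ 3 (mod 4), so (5/79) = +(79/5).
Reduce top mod 5: now compute (4/5).
Pull out 2^2: since 5 ≡ 5 (mod 8), (2/5) = -1, so (2/5)^2 = +1.
Reached (1/5) = 1. Collecting the sign flips along the way, the symbol is +1.

1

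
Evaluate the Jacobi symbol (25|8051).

Reciprocity: 25 ≡ 1 and 8051 ≡ 3 (mod 4), so (25/8051) = +(8051/25).
Reduce top mod 25: now compute (1/25).
Reached (1/25) = 1. Collecting the sign flips along the way, the symbol is +1.

1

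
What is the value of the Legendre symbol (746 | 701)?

1

Euler's criterion: (746/701) ≡ 45^350 (mod 701).
45^2 ≡ 623 (mod 701)
45^4 ≡ 476 (mod 701)
45^8 ≡ 153 (mod 701)
45^16 ≡ 276 (mod 701)
45^32 ≡ 468 (mod 701)
45^64 ≡ 312 (mod 701)
45^128 ≡ 606 (mod 701)
45^256 ≡ 613 (mod 701)
45^350 = 45^(256+64+16+8+4+2) ≡ 1 (mod 701).
Result is 1, so (746/701) = 1.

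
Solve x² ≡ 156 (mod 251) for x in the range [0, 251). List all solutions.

Since 251 ≡ 3 (mod 4), a square root of 156 is 156^((251+1)/4) = 156^63 mod 251.
Repeated squaring: 156^2≡240, 156^4≡121, 156^8≡83, 156^16≡112, 156^32≡245 (mod 251).
156^63 = 156^(32+16+8+4+2+1) ≡ 174 (mod 251).
Check: 174² = 30276 ≡ 156 (mod 251). The two roots are 77 and 174.

77, 174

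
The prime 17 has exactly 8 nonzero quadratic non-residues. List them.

3 5 6 7 10 11 12 14

Square k = 1,…,8 (k and 17−k give the same square):
1²=1, 2²=4, 3²=9, 4²=16, 5²≡8, 6²≡2, 7²≡15, 8²≡13 (mod 17).
The residues are {1, 2, 4, 8, 9, 13, 15, 16}; the non-residues are the remaining 8 nonzero classes.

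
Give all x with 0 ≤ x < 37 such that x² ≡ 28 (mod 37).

37 ≡ 1 (mod 4), so we find a root by search.
Trying successive values, 18² = 324 ≡ 28 (mod 37). The other root is 37 − 18 = 19.

18, 19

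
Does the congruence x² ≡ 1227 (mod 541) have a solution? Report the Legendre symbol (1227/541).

-1

First reduce: 1227 ≡ 145 (mod 541).
Reciprocity: 145 ≡ 1 and 541 ≡ 1 (mod 4), so (145/541) = +(541/145).
Reduce top mod 145: now compute (106/145).
Pull out 2: since 145 ≡ 1 (mod 8), (2/145) = +1.
Reciprocity: 53 ≡ 1 and 145 ≡ 1 (mod 4), so (53/145) = +(145/53).
Reduce top mod 53: now compute (39/53).
Reciprocity: 39 ≡ 3 and 53 ≡ 1 (mod 4), so (39/53) = +(53/39).
Reduce top mod 39: now compute (14/39).
Pull out 2: since 39 ≡ 7 (mod 8), (2/39) = +1.
Reciprocity: 7 ≡ 3 and 39 ≡ 3 (mod 4), so (7/39) = −(39/7).
Reduce top mod 7: now compute (4/7).
Pull out 2^2: since 7 ≡ 7 (mod 8), (2/7) = +1, so (2/7)^2 = +1.
Reached (1/7) = 1. Collecting the sign flips along the way, the symbol is -1.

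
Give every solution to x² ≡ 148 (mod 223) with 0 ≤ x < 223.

Since 223 ≡ 3 (mod 4), a square root of 148 is 148^((223+1)/4) = 148^56 mod 223.
Repeated squaring: 148^2≡50, 148^4≡47, 148^8≡202, 148^16≡218, 148^32≡25 (mod 223).
148^56 = 148^(32+16+8) ≡ 172 (mod 223).
Check: 172² = 29584 ≡ 148 (mod 223). The two roots are 51 and 172.

51, 172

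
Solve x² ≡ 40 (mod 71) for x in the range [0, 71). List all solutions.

Since 71 ≡ 3 (mod 4), a square root of 40 is 40^((71+1)/4) = 40^18 mod 71.
Repeated squaring: 40^2≡38, 40^4≡24, 40^8≡8, 40^16≡64 (mod 71).
40^18 = 40^(16+2) ≡ 18 (mod 71).
Check: 18² = 324 ≡ 40 (mod 71). The two roots are 18 and 53.

18, 53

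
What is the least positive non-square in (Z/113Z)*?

3

(2/113) = +1, so 2 is a residue.
(3/113) = −1, so 3 is the smallest positive non-residue mod 113.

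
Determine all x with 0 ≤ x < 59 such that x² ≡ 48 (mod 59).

Since 59 ≡ 3 (mod 4), a square root of 48 is 48^((59+1)/4) = 48^15 mod 59.
Repeated squaring: 48^2≡3, 48^4≡9, 48^8≡22 (mod 59).
48^15 = 48^(8+4+2+1) ≡ 15 (mod 59).
Check: 15² = 225 ≡ 48 (mod 59). The two roots are 15 and 44.

15, 44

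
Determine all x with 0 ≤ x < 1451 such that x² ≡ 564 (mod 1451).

Since 1451 ≡ 3 (mod 4), a square root of 564 is 564^((1451+1)/4) = 564^363 mod 1451.
Repeated squaring: 564^2≡327, 564^4≡1006, 564^8≡689, 564^16≡244, 564^32≡45, 564^64≡574, 564^128≡99, 564^256≡1095 (mod 1451).
564^363 = 564^(256+64+32+8+2+1) ≡ 172 (mod 1451).
Check: 172² = 29584 ≡ 564 (mod 1451). The two roots are 172 and 1279.

172, 1279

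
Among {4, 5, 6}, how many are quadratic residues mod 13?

(4/13) = +1 → QR.
(5/13) = -1 → non-residue.
(6/13) = -1 → non-residue.
Total quadratic residues among the 3: 1.

1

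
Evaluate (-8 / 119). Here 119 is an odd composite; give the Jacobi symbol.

First reduce: -8 ≡ 111 (mod 119).
Reciprocity: 111 ≡ 3 and 119 ≡ 3 (mod 4), so (111/119) = −(119/111).
Reduce top mod 111: now compute (8/111).
Pull out 2^3: since 111 ≡ 7 (mod 8), (2/111) = +1, so (2/111)^3 = +1.
Reached (1/111) = 1. Collecting the sign flips along the way, the symbol is -1.

-1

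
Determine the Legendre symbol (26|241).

-1

Euler's criterion: (26/241) ≡ 26^120 (mod 241).
26^2 ≡ 194 (mod 241)
26^4 ≡ 40 (mod 241)
26^8 ≡ 154 (mod 241)
26^16 ≡ 98 (mod 241)
26^32 ≡ 205 (mod 241)
26^64 ≡ 91 (mod 241)
26^120 = 26^(64+32+16+8) ≡ 240 (mod 241).
Result is 240 ≡ −1, so (26/241) = −1.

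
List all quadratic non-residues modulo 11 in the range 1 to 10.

Square k = 1,…,5 (k and 11−k give the same square):
1²=1, 2²=4, 3²=9, 4²≡5, 5²≡3 (mod 11).
The residues are {1, 3, 4, 5, 9}; the non-residues are the remaining 5 nonzero classes.

2 6 7 8 10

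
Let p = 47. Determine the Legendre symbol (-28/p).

-1

First reduce: -28 ≡ 19 (mod 47).
Reciprocity: 19 ≡ 3 and 47 ≡ 3 (mod 4), so (19/47) = −(47/19).
Reduce top mod 19: now compute (9/19).
Reciprocity: 9 ≡ 1 and 19 ≡ 3 (mod 4), so (9/19) = +(19/9).
Reduce top mod 9: now compute (1/9).
Reached (1/9) = 1. Collecting the sign flips along the way, the symbol is -1.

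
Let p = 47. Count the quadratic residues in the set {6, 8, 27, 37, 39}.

(6/47) = +1 → QR.
(8/47) = +1 → QR.
(27/47) = +1 → QR.
(37/47) = +1 → QR.
(39/47) = -1 → non-residue.
Total quadratic residues among the 5: 4.

4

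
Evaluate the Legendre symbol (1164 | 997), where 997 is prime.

1

Euler's criterion: (1164/997) ≡ 167^498 (mod 997).
167^2 ≡ 970 (mod 997)
167^4 ≡ 729 (mod 997)
167^8 ≡ 40 (mod 997)
167^16 ≡ 603 (mod 997)
167^32 ≡ 701 (mod 997)
167^64 ≡ 877 (mod 997)
167^128 ≡ 442 (mod 997)
167^256 ≡ 949 (mod 997)
167^498 = 167^(256+128+64+32+16+2) ≡ 1 (mod 997).
Result is 1, so (1164/997) = 1.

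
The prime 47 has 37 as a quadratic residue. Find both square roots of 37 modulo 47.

Since 47 ≡ 3 (mod 4), a square root of 37 is 37^((47+1)/4) = 37^12 mod 47.
Repeated squaring: 37^2≡6, 37^4≡36, 37^8≡27 (mod 47).
37^12 = 37^(8+4) ≡ 32 (mod 47).
Check: 32² = 1024 ≡ 37 (mod 47). The two roots are 15 and 32.

15, 32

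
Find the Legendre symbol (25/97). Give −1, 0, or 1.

Euler's criterion: (25/97) ≡ 25^48 (mod 97).
25^2 ≡ 43 (mod 97)
25^4 ≡ 6 (mod 97)
25^8 ≡ 36 (mod 97)
25^16 ≡ 35 (mod 97)
25^32 ≡ 61 (mod 97)
25^48 = 25^(32+16) ≡ 1 (mod 97).
Result is 1, so (25/97) = 1.

1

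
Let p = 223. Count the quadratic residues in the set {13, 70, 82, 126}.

2

(13/223) = -1 → non-residue.
(70/223) = -1 → non-residue.
(82/223) = +1 → QR.
(126/223) = +1 → QR.
Total quadratic residues among the 4: 2.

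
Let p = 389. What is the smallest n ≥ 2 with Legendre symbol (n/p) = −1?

2

(2/389) = −1, so 2 is the smallest positive non-residue mod 389.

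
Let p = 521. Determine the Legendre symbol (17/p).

-1

Reciprocity: 17 ≡ 1 and 521 ≡ 1 (mod 4), so (17/521) = +(521/17).
Reduce top mod 17: now compute (11/17).
Reciprocity: 11 ≡ 3 and 17 ≡ 1 (mod 4), so (11/17) = +(17/11).
Reduce top mod 11: now compute (6/11).
Pull out 2: since 11 ≡ 3 (mod 8), (2/11) = -1.
Reciprocity: 3 ≡ 3 and 11 ≡ 3 (mod 4), so (3/11) = −(11/3).
Reduce top mod 3: now compute (2/3).
Pull out 2: since 3 ≡ 3 (mod 8), (2/3) = -1.
Reached (1/3) = 1. Collecting the sign flips along the way, the symbol is -1.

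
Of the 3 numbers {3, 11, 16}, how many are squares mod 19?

2

(3/19) = -1 → non-residue.
(11/19) = +1 → QR.
(16/19) = +1 → QR.
Total quadratic residues among the 3: 2.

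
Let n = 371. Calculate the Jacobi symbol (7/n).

0

Reciprocity: 7 ≡ 3 and 371 ≡ 3 (mod 4), so (7/371) = −(371/7).
Reduce top mod 7: now compute (0/7).
Top reduces to 0: gcd > 1, so the symbol is 0.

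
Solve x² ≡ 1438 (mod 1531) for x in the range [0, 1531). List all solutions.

Since 1531 ≡ 3 (mod 4), a square root of 1438 is 1438^((1531+1)/4) = 1438^383 mod 1531.
Repeated squaring: 1438^2≡994, 1438^4≡541, 1438^8≡260, 1438^16≡236, 1438^32≡580, 1438^64≡1111, 1438^128≡335, 1438^256≡462 (mod 1531).
1438^383 = 1438^(256+64+32+16+8+4+2+1) ≡ 657 (mod 1531).
Check: 657² = 431649 ≡ 1438 (mod 1531). The two roots are 657 and 874.

657, 874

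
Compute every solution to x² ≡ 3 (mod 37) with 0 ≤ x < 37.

37 ≡ 1 (mod 4), so we find a root by search.
Trying successive values, 15² = 225 ≡ 3 (mod 37). The other root is 37 − 15 = 22.

15, 22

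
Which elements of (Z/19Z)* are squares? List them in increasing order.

Square k = 1,…,9 (k and 19−k give the same square):
1²=1, 2²=4, 3²=9, 4²=16, 5²≡6, 6²≡17, 7²≡11, 8²≡7, 9²≡5 (mod 19).
So the quadratic residues mod 19 are {1, 4, 5, 6, 7, 9, 11, 16, 17}.

1 4 5 6 7 9 11 16 17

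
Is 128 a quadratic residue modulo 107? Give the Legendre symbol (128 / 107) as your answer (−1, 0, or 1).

-1

Euler's criterion: (128/107) ≡ 21^53 (mod 107).
21^2 ≡ 13 (mod 107)
21^4 ≡ 62 (mod 107)
21^8 ≡ 99 (mod 107)
21^16 ≡ 64 (mod 107)
21^32 ≡ 30 (mod 107)
21^53 = 21^(32+16+4+1) ≡ 106 (mod 107).
Result is 106 ≡ −1, so (128/107) = −1.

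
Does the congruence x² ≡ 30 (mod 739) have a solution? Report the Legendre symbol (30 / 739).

1

Euler's criterion: (30/739) ≡ 30^369 (mod 739).
30^2 ≡ 161 (mod 739)
30^4 ≡ 56 (mod 739)
30^8 ≡ 180 (mod 739)
30^16 ≡ 623 (mod 739)
30^32 ≡ 154 (mod 739)
30^64 ≡ 68 (mod 739)
30^128 ≡ 190 (mod 739)
30^256 ≡ 628 (mod 739)
30^369 = 30^(256+64+32+16+1) ≡ 1 (mod 739).
Result is 1, so (30/739) = 1.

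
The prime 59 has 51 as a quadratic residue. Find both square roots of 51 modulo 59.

13, 46

Since 59 ≡ 3 (mod 4), a square root of 51 is 51^((59+1)/4) = 51^15 mod 59.
Repeated squaring: 51^2≡5, 51^4≡25, 51^8≡35 (mod 59).
51^15 = 51^(8+4+2+1) ≡ 46 (mod 59).
Check: 46² = 2116 ≡ 51 (mod 59). The two roots are 13 and 46.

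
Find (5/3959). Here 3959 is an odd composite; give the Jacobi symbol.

1

Reciprocity: 5 ≡ 1 and 3959 ≡ 3 (mod 4), so (5/3959) = +(3959/5).
Reduce top mod 5: now compute (4/5).
Pull out 2^2: since 5 ≡ 5 (mod 8), (2/5) = -1, so (2/5)^2 = +1.
Reached (1/5) = 1. Collecting the sign flips along the way, the symbol is +1.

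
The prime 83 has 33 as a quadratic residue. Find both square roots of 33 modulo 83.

Since 83 ≡ 3 (mod 4), a square root of 33 is 33^((83+1)/4) = 33^21 mod 83.
Repeated squaring: 33^2≡10, 33^4≡17, 33^8≡40, 33^16≡23 (mod 83).
33^21 = 33^(16+4+1) ≡ 38 (mod 83).
Check: 38² = 1444 ≡ 33 (mod 83). The two roots are 38 and 45.

38, 45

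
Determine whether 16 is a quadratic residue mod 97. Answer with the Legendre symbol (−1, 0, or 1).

1

Euler's criterion: (16/97) ≡ 16^48 (mod 97).
16^2 ≡ 62 (mod 97)
16^4 ≡ 61 (mod 97)
16^8 ≡ 35 (mod 97)
16^16 ≡ 61 (mod 97)
16^32 ≡ 35 (mod 97)
16^48 = 16^(32+16) ≡ 1 (mod 97).
Result is 1, so (16/97) = 1.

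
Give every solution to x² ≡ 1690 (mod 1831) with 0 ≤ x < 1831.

823, 1008

Since 1831 ≡ 3 (mod 4), a square root of 1690 is 1690^((1831+1)/4) = 1690^458 mod 1831.
Repeated squaring: 1690^2≡1571, 1690^4≡1684, 1690^8≡1468, 1690^16≡1768, 1690^32≡307, 1690^64≡868, 1690^128≡883, 1690^256≡1514 (mod 1831).
1690^458 = 1690^(256+128+64+8+2) ≡ 823 (mod 1831).
Check: 823² = 677329 ≡ 1690 (mod 1831). The two roots are 823 and 1008.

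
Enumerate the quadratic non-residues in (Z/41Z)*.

Square k = 1,…,20 (k and 41−k give the same square):
1²=1, 2²=4, 3²=9, 4²=16, 5²=25, 6²=36, 7²≡8, 8²≡23, 9²≡40, 10²≡18, 11²≡39, 12²≡21, 13²≡5, 14²≡32, 15²≡20, 16²≡10, 17²≡2, 18²≡37, 19²≡33, 20²≡31 (mod 41).
The residues are {1, 2, 4, 5, 8, 9, 10, 16, 18, 20, 21, 23, 25, 31, 32, 33, 36, 37, 39, 40}; the non-residues are the remaining 20 nonzero classes.

3, 6, 7, 11, 12, 13, 14, 15, 17, 19, 22, 24, 26, 27, 28, 29, 30, 34, 35, 38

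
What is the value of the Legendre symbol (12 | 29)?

Pull out 2^2: since 29 ≡ 5 (mod 8), (2/29) = -1, so (2/29)^2 = +1.
Reciprocity: 3 ≡ 3 and 29 ≡ 1 (mod 4), so (3/29) = +(29/3).
Reduce top mod 3: now compute (2/3).
Pull out 2: since 3 ≡ 3 (mod 8), (2/3) = -1.
Reached (1/3) = 1. Collecting the sign flips along the way, the symbol is -1.

-1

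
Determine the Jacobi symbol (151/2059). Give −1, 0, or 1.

1

Reciprocity: 151 ≡ 3 and 2059 ≡ 3 (mod 4), so (151/2059) = −(2059/151).
Reduce top mod 151: now compute (96/151).
Pull out 2^5: since 151 ≡ 7 (mod 8), (2/151) = +1, so (2/151)^5 = +1.
Reciprocity: 3 ≡ 3 and 151 ≡ 3 (mod 4), so (3/151) = −(151/3).
Reduce top mod 3: now compute (1/3).
Reached (1/3) = 1. Collecting the sign flips along the way, the symbol is +1.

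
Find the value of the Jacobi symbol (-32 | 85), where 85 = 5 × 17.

-1

First reduce: -32 ≡ 53 (mod 85).
Reciprocity: 53 ≡ 1 and 85 ≡ 1 (mod 4), so (53/85) = +(85/53).
Reduce top mod 53: now compute (32/53).
Pull out 2^5: since 53 ≡ 5 (mod 8), (2/53) = -1, so (2/53)^5 = -1.
Reached (1/53) = 1. Collecting the sign flips along the way, the symbol is -1.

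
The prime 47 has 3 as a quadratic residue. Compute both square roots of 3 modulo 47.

12, 35

Since 47 ≡ 3 (mod 4), a square root of 3 is 3^((47+1)/4) = 3^12 mod 47.
Repeated squaring: 3^2≡9, 3^4≡34, 3^8≡28 (mod 47).
3^12 = 3^(8+4) ≡ 12 (mod 47).
Check: 12² = 144 ≡ 3 (mod 47). The two roots are 12 and 35.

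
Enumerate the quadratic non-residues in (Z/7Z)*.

3 5 6

Square k = 1,…,3 (k and 7−k give the same square):
1²=1, 2²=4, 3²≡2 (mod 7).
The residues are {1, 2, 4}; the non-residues are the remaining 3 nonzero classes.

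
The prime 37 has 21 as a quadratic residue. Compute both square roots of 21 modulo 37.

37 ≡ 1 (mod 4), so we find a root by search.
Trying successive values, 13² = 169 ≡ 21 (mod 37). The other root is 37 − 13 = 24.

13, 24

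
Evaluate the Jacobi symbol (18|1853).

-1

Pull out 2: since 1853 ≡ 5 (mod 8), (2/1853) = -1.
Reciprocity: 9 ≡ 1 and 1853 ≡ 1 (mod 4), so (9/1853) = +(1853/9).
Reduce top mod 9: now compute (8/9).
Pull out 2^3: since 9 ≡ 1 (mod 8), (2/9) = +1, so (2/9)^3 = +1.
Reached (1/9) = 1. Collecting the sign flips along the way, the symbol is -1.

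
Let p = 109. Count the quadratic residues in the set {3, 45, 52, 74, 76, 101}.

(3/109) = +1 → QR.
(45/109) = +1 → QR.
(52/109) = -1 → non-residue.
(74/109) = +1 → QR.
(76/109) = -1 → non-residue.
(101/109) = -1 → non-residue.
Total quadratic residues among the 6: 3.

3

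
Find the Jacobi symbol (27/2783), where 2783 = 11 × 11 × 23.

Reciprocity: 27 ≡ 3 and 2783 ≡ 3 (mod 4), so (27/2783) = −(2783/27).
Reduce top mod 27: now compute (2/27).
Pull out 2: since 27 ≡ 3 (mod 8), (2/27) = -1.
Reached (1/27) = 1. Collecting the sign flips along the way, the symbol is +1.

1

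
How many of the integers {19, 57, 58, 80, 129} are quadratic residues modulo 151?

3

(19/151) = +1 → QR.
(57/151) = -1 → non-residue.
(58/151) = +1 → QR.
(80/151) = +1 → QR.
(129/151) = -1 → non-residue.
Total quadratic residues among the 5: 3.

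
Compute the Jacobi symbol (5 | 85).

Reciprocity: 5 ≡ 1 and 85 ≡ 1 (mod 4), so (5/85) = +(85/5).
Reduce top mod 5: now compute (0/5).
Top reduces to 0: gcd > 1, so the symbol is 0.

0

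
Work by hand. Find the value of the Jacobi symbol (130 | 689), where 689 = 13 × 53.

0

Pull out 2: since 689 ≡ 1 (mod 8), (2/689) = +1.
Reciprocity: 65 ≡ 1 and 689 ≡ 1 (mod 4), so (65/689) = +(689/65).
Reduce top mod 65: now compute (39/65).
Reciprocity: 39 ≡ 3 and 65 ≡ 1 (mod 4), so (39/65) = +(65/39).
Reduce top mod 39: now compute (26/39).
Pull out 2: since 39 ≡ 7 (mod 8), (2/39) = +1.
Reciprocity: 13 ≡ 1 and 39 ≡ 3 (mod 4), so (13/39) = +(39/13).
Reduce top mod 13: now compute (0/13).
Top reduces to 0: gcd > 1, so the symbol is 0.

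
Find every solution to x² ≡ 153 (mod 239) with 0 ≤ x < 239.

48, 191

Since 239 ≡ 3 (mod 4), a square root of 153 is 153^((239+1)/4) = 153^60 mod 239.
Repeated squaring: 153^2≡226, 153^4≡169, 153^8≡120, 153^16≡60, 153^32≡15 (mod 239).
153^60 = 153^(32+16+8+4) ≡ 48 (mod 239).
Check: 48² = 2304 ≡ 153 (mod 239). The two roots are 48 and 191.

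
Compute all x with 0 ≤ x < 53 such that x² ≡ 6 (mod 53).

53 ≡ 1 (mod 4), so we find a root by search.
Trying successive values, 18² = 324 ≡ 6 (mod 53). The other root is 53 − 18 = 35.

18, 35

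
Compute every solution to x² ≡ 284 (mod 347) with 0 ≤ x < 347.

Since 347 ≡ 3 (mod 4), a square root of 284 is 284^((347+1)/4) = 284^87 mod 347.
Repeated squaring: 284^2≡152, 284^4≡202, 284^8≡205, 284^16≡38, 284^32≡56, 284^64≡13 (mod 347).
284^87 = 284^(64+16+4+2+1) ≡ 100 (mod 347).
Check: 100² = 10000 ≡ 284 (mod 347). The two roots are 100 and 247.

100, 247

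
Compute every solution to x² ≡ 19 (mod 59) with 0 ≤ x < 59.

14, 45

Since 59 ≡ 3 (mod 4), a square root of 19 is 19^((59+1)/4) = 19^15 mod 59.
Repeated squaring: 19^2≡7, 19^4≡49, 19^8≡41 (mod 59).
19^15 = 19^(8+4+2+1) ≡ 45 (mod 59).
Check: 45² = 2025 ≡ 19 (mod 59). The two roots are 14 and 45.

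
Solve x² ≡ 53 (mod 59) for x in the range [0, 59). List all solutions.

17, 42

Since 59 ≡ 3 (mod 4), a square root of 53 is 53^((59+1)/4) = 53^15 mod 59.
Repeated squaring: 53^2≡36, 53^4≡57, 53^8≡4 (mod 59).
53^15 = 53^(8+4+2+1) ≡ 17 (mod 59).
Check: 17² = 289 ≡ 53 (mod 59). The two roots are 17 and 42.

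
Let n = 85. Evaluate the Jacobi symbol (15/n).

Reciprocity: 15 ≡ 3 and 85 ≡ 1 (mod 4), so (15/85) = +(85/15).
Reduce top mod 15: now compute (10/15).
Pull out 2: since 15 ≡ 7 (mod 8), (2/15) = +1.
Reciprocity: 5 ≡ 1 and 15 ≡ 3 (mod 4), so (5/15) = +(15/5).
Reduce top mod 5: now compute (0/5).
Top reduces to 0: gcd > 1, so the symbol is 0.

0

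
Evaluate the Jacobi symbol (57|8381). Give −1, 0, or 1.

Reciprocity: 57 ≡ 1 and 8381 ≡ 1 (mod 4), so (57/8381) = +(8381/57).
Reduce top mod 57: now compute (2/57).
Pull out 2: since 57 ≡ 1 (mod 8), (2/57) = +1.
Reached (1/57) = 1. Collecting the sign flips along the way, the symbol is +1.

1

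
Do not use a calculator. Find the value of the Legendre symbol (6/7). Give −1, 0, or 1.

Pull out 2: since 7 ≡ 7 (mod 8), (2/7) = +1.
Reciprocity: 3 ≡ 3 and 7 ≡ 3 (mod 4), so (3/7) = −(7/3).
Reduce top mod 3: now compute (1/3).
Reached (1/3) = 1. Collecting the sign flips along the way, the symbol is -1.

-1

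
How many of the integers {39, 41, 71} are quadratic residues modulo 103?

(39/103) = -1 → non-residue.
(41/103) = +1 → QR.
(71/103) = -1 → non-residue.
Total quadratic residues among the 3: 1.

1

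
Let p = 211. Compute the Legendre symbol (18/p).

Pull out 2: since 211 ≡ 3 (mod 8), (2/211) = -1.
Reciprocity: 9 ≡ 1 and 211 ≡ 3 (mod 4), so (9/211) = +(211/9).
Reduce top mod 9: now compute (4/9).
Pull out 2^2: since 9 ≡ 1 (mod 8), (2/9) = +1, so (2/9)^2 = +1.
Reached (1/9) = 1. Collecting the sign flips along the way, the symbol is -1.

-1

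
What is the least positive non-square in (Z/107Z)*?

(2/107) = −1, so 2 is the smallest positive non-residue mod 107.

2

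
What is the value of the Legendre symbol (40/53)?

1

Euler's criterion: (40/53) ≡ 40^26 (mod 53).
40^2 ≡ 10 (mod 53)
40^4 ≡ 47 (mod 53)
40^8 ≡ 36 (mod 53)
40^16 ≡ 24 (mod 53)
40^26 = 40^(16+8+2) ≡ 1 (mod 53).
Result is 1, so (40/53) = 1.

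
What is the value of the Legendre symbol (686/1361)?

Pull out 2: since 1361 ≡ 1 (mod 8), (2/1361) = +1.
Reciprocity: 343 ≡ 3 and 1361 ≡ 1 (mod 4), so (343/1361) = +(1361/343).
Reduce top mod 343: now compute (332/343).
Pull out 2^2: since 343 ≡ 7 (mod 8), (2/343) = +1, so (2/343)^2 = +1.
Reciprocity: 83 ≡ 3 and 343 ≡ 3 (mod 4), so (83/343) = −(343/83).
Reduce top mod 83: now compute (11/83).
Reciprocity: 11 ≡ 3 and 83 ≡ 3 (mod 4), so (11/83) = −(83/11).
Reduce top mod 11: now compute (6/11).
Pull out 2: since 11 ≡ 3 (mod 8), (2/11) = -1.
Reciprocity: 3 ≡ 3 and 11 ≡ 3 (mod 4), so (3/11) = −(11/3).
Reduce top mod 3: now compute (2/3).
Pull out 2: since 3 ≡ 3 (mod 8), (2/3) = -1.
Reached (1/3) = 1. Collecting the sign flips along the way, the symbol is -1.

-1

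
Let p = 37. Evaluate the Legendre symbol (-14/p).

First reduce: -14 ≡ 23 (mod 37).
Reciprocity: 23 ≡ 3 and 37 ≡ 1 (mod 4), so (23/37) = +(37/23).
Reduce top mod 23: now compute (14/23).
Pull out 2: since 23 ≡ 7 (mod 8), (2/23) = +1.
Reciprocity: 7 ≡ 3 and 23 ≡ 3 (mod 4), so (7/23) = −(23/7).
Reduce top mod 7: now compute (2/7).
Pull out 2: since 7 ≡ 7 (mod 8), (2/7) = +1.
Reached (1/7) = 1. Collecting the sign flips along the way, the symbol is -1.

-1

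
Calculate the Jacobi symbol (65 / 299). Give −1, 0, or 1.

0

Reciprocity: 65 ≡ 1 and 299 ≡ 3 (mod 4), so (65/299) = +(299/65).
Reduce top mod 65: now compute (39/65).
Reciprocity: 39 ≡ 3 and 65 ≡ 1 (mod 4), so (39/65) = +(65/39).
Reduce top mod 39: now compute (26/39).
Pull out 2: since 39 ≡ 7 (mod 8), (2/39) = +1.
Reciprocity: 13 ≡ 1 and 39 ≡ 3 (mod 4), so (13/39) = +(39/13).
Reduce top mod 13: now compute (0/13).
Top reduces to 0: gcd > 1, so the symbol is 0.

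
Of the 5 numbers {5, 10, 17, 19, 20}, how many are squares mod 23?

(5/23) = -1 → non-residue.
(10/23) = -1 → non-residue.
(17/23) = -1 → non-residue.
(19/23) = -1 → non-residue.
(20/23) = -1 → non-residue.
Total quadratic residues among the 5: 0.

0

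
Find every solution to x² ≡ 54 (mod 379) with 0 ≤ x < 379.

Since 379 ≡ 3 (mod 4), a square root of 54 is 54^((379+1)/4) = 54^95 mod 379.
Repeated squaring: 54^2≡263, 54^4≡191, 54^8≡97, 54^16≡313, 54^32≡187, 54^64≡101 (mod 379).
54^95 = 54^(64+16+8+4+2+1) ≡ 62 (mod 379).
Check: 62² = 3844 ≡ 54 (mod 379). The two roots are 62 and 317.

62, 317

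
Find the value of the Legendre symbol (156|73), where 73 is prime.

Euler's criterion: (156/73) ≡ 10^36 (mod 73).
10^2 ≡ 27 (mod 73)
10^4 ≡ 72 (mod 73)
10^8 ≡ 1 (mod 73)
10^16 ≡ 1 (mod 73)
10^32 ≡ 1 (mod 73)
10^36 = 10^(32+4) ≡ 72 (mod 73).
Result is 72 ≡ −1, so (156/73) = −1.

-1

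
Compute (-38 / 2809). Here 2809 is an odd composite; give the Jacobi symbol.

1

First reduce: -38 ≡ 2771 (mod 2809).
Reciprocity: 2771 ≡ 3 and 2809 ≡ 1 (mod 4), so (2771/2809) = +(2809/2771).
Reduce top mod 2771: now compute (38/2771).
Pull out 2: since 2771 ≡ 3 (mod 8), (2/2771) = -1.
Reciprocity: 19 ≡ 3 and 2771 ≡ 3 (mod 4), so (19/2771) = −(2771/19).
Reduce top mod 19: now compute (16/19).
Pull out 2^4: since 19 ≡ 3 (mod 8), (2/19) = -1, so (2/19)^4 = +1.
Reached (1/19) = 1. Collecting the sign flips along the way, the symbol is +1.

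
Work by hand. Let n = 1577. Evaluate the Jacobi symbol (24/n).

-1

Pull out 2^3: since 1577 ≡ 1 (mod 8), (2/1577) = +1, so (2/1577)^3 = +1.
Reciprocity: 3 ≡ 3 and 1577 ≡ 1 (mod 4), so (3/1577) = +(1577/3).
Reduce top mod 3: now compute (2/3).
Pull out 2: since 3 ≡ 3 (mod 8), (2/3) = -1.
Reached (1/3) = 1. Collecting the sign flips along the way, the symbol is -1.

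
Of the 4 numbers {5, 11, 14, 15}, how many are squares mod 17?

(5/17) = -1 → non-residue.
(11/17) = -1 → non-residue.
(14/17) = -1 → non-residue.
(15/17) = +1 → QR.
Total quadratic residues among the 4: 1.

1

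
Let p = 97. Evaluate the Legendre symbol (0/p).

Top reduces to 0: gcd > 1, so the symbol is 0.

0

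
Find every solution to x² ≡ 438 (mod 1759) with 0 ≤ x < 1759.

Since 1759 ≡ 3 (mod 4), a square root of 438 is 438^((1759+1)/4) = 438^440 mod 1759.
Repeated squaring: 438^2≡113, 438^4≡456, 438^8≡374, 438^16≡915, 438^32≡1700, 438^64≡1722, 438^128≡1369, 438^256≡826 (mod 1759).
438^440 = 438^(256+128+32+16+8) ≡ 405 (mod 1759).
Check: 405² = 164025 ≡ 438 (mod 1759). The two roots are 405 and 1354.

405, 1354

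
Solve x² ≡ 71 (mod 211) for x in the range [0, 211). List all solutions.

Since 211 ≡ 3 (mod 4), a square root of 71 is 71^((211+1)/4) = 71^53 mod 211.
Repeated squaring: 71^2≡188, 71^4≡107, 71^8≡55, 71^16≡71, 71^32≡188 (mod 211).
71^53 = 71^(32+16+4+1) ≡ 55 (mod 211).
Check: 55² = 3025 ≡ 71 (mod 211). The two roots are 55 and 156.

55, 156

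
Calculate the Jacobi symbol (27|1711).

Reciprocity: 27 ≡ 3 and 1711 ≡ 3 (mod 4), so (27/1711) = −(1711/27).
Reduce top mod 27: now compute (10/27).
Pull out 2: since 27 ≡ 3 (mod 8), (2/27) = -1.
Reciprocity: 5 ≡ 1 and 27 ≡ 3 (mod 4), so (5/27) = +(27/5).
Reduce top mod 5: now compute (2/5).
Pull out 2: since 5 ≡ 5 (mod 8), (2/5) = -1.
Reached (1/5) = 1. Collecting the sign flips along the way, the symbol is -1.

-1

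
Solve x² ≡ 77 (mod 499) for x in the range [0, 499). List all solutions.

Since 499 ≡ 3 (mod 4), a square root of 77 is 77^((499+1)/4) = 77^125 mod 499.
Repeated squaring: 77^2≡440, 77^4≡487, 77^8≡144, 77^16≡277, 77^32≡382, 77^64≡216 (mod 499).
77^125 = 77^(64+32+16+8+4+1) ≡ 24 (mod 499).
Check: 24² = 576 ≡ 77 (mod 499). The two roots are 24 and 475.

24, 475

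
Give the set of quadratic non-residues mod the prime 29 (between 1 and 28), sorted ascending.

2, 3, 8, 10, 11, 12, 14, 15, 17, 18, 19, 21, 26, 27

Square k = 1,…,14 (k and 29−k give the same square):
1²=1, 2²=4, 3²=9, 4²=16, 5²=25, 6²≡7, 7²≡20, 8²≡6, 9²≡23, 10²≡13, 11²≡5, 12²≡28, 13²≡24, 14²≡22 (mod 29).
The residues are {1, 4, 5, 6, 7, 9, 13, 16, 20, 22, 23, 24, 25, 28}; the non-residues are the remaining 14 nonzero classes.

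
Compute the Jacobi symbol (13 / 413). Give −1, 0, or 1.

Reciprocity: 13 ≡ 1 and 413 ≡ 1 (mod 4), so (13/413) = +(413/13).
Reduce top mod 13: now compute (10/13).
Pull out 2: since 13 ≡ 5 (mod 8), (2/13) = -1.
Reciprocity: 5 ≡ 1 and 13 ≡ 1 (mod 4), so (5/13) = +(13/5).
Reduce top mod 5: now compute (3/5).
Reciprocity: 3 ≡ 3 and 5 ≡ 1 (mod 4), so (3/5) = +(5/3).
Reduce top mod 3: now compute (2/3).
Pull out 2: since 3 ≡ 3 (mod 8), (2/3) = -1.
Reached (1/3) = 1. Collecting the sign flips along the way, the symbol is +1.

1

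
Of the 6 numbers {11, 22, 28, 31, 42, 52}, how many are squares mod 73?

0

(11/73) = -1 → non-residue.
(22/73) = -1 → non-residue.
(28/73) = -1 → non-residue.
(31/73) = -1 → non-residue.
(42/73) = -1 → non-residue.
(52/73) = -1 → non-residue.
Total quadratic residues among the 6: 0.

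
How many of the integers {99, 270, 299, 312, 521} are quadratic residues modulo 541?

(99/541) = -1 → non-residue.
(270/541) = -1 → non-residue.
(299/541) = -1 → non-residue.
(312/541) = +1 → QR.
(521/541) = +1 → QR.
Total quadratic residues among the 5: 2.

2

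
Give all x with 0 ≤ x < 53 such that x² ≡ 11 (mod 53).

53 ≡ 1 (mod 4), so we find a root by search.
Trying successive values, 8² = 64 ≡ 11 (mod 53). The other root is 53 − 8 = 45.

8, 45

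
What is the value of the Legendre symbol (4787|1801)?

First reduce: 4787 ≡ 1185 (mod 1801).
Reciprocity: 1185 ≡ 1 and 1801 ≡ 1 (mod 4), so (1185/1801) = +(1801/1185).
Reduce top mod 1185: now compute (616/1185).
Pull out 2^3: since 1185 ≡ 1 (mod 8), (2/1185) = +1, so (2/1185)^3 = +1.
Reciprocity: 77 ≡ 1 and 1185 ≡ 1 (mod 4), so (77/1185) = +(1185/77).
Reduce top mod 77: now compute (30/77).
Pull out 2: since 77 ≡ 5 (mod 8), (2/77) = -1.
Reciprocity: 15 ≡ 3 and 77 ≡ 1 (mod 4), so (15/77) = +(77/15).
Reduce top mod 15: now compute (2/15).
Pull out 2: since 15 ≡ 7 (mod 8), (2/15) = +1.
Reached (1/15) = 1. Collecting the sign flips along the way, the symbol is -1.

-1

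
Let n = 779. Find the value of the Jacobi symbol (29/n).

1

Reciprocity: 29 ≡ 1 and 779 ≡ 3 (mod 4), so (29/779) = +(779/29).
Reduce top mod 29: now compute (25/29).
Reciprocity: 25 ≡ 1 and 29 ≡ 1 (mod 4), so (25/29) = +(29/25).
Reduce top mod 25: now compute (4/25).
Pull out 2^2: since 25 ≡ 1 (mod 8), (2/25) = +1, so (2/25)^2 = +1.
Reached (1/25) = 1. Collecting the sign flips along the way, the symbol is +1.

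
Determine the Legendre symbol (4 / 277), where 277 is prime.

1

Pull out 2^2: since 277 ≡ 5 (mod 8), (2/277) = -1, so (2/277)^2 = +1.
Reached (1/277) = 1. Collecting the sign flips along the way, the symbol is +1.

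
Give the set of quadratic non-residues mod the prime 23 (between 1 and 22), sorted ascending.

5,7,10,11,14,15,17,19,20,21,22

Square k = 1,…,11 (k and 23−k give the same square):
1²=1, 2²=4, 3²=9, 4²=16, 5²≡2, 6²≡13, 7²≡3, 8²≡18, 9²≡12, 10²≡8, 11²≡6 (mod 23).
The residues are {1, 2, 3, 4, 6, 8, 9, 12, 13, 16, 18}; the non-residues are the remaining 11 nonzero classes.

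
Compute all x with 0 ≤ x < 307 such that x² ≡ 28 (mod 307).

Since 307 ≡ 3 (mod 4), a square root of 28 is 28^((307+1)/4) = 28^77 mod 307.
Repeated squaring: 28^2≡170, 28^4≡42, 28^8≡229, 28^16≡251, 28^32≡66, 28^64≡58 (mod 307).
28^77 = 28^(64+8+4+1) ≡ 86 (mod 307).
Check: 86² = 7396 ≡ 28 (mod 307). The two roots are 86 and 221.

86, 221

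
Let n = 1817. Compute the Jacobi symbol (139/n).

Reciprocity: 139 ≡ 3 and 1817 ≡ 1 (mod 4), so (139/1817) = +(1817/139).
Reduce top mod 139: now compute (10/139).
Pull out 2: since 139 ≡ 3 (mod 8), (2/139) = -1.
Reciprocity: 5 ≡ 1 and 139 ≡ 3 (mod 4), so (5/139) = +(139/5).
Reduce top mod 5: now compute (4/5).
Pull out 2^2: since 5 ≡ 5 (mod 8), (2/5) = -1, so (2/5)^2 = +1.
Reached (1/5) = 1. Collecting the sign flips along the way, the symbol is -1.

-1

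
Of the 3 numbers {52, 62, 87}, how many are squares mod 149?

(52/149) = -1 → non-residue.
(62/149) = -1 → non-residue.
(87/149) = -1 → non-residue.
Total quadratic residues among the 3: 0.

0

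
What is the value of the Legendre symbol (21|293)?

1

Reciprocity: 21 ≡ 1 and 293 ≡ 1 (mod 4), so (21/293) = +(293/21).
Reduce top mod 21: now compute (20/21).
Pull out 2^2: since 21 ≡ 5 (mod 8), (2/21) = -1, so (2/21)^2 = +1.
Reciprocity: 5 ≡ 1 and 21 ≡ 1 (mod 4), so (5/21) = +(21/5).
Reduce top mod 5: now compute (1/5).
Reached (1/5) = 1. Collecting the sign flips along the way, the symbol is +1.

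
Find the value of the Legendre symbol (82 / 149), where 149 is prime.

1

Pull out 2: since 149 ≡ 5 (mod 8), (2/149) = -1.
Reciprocity: 41 ≡ 1 and 149 ≡ 1 (mod 4), so (41/149) = +(149/41).
Reduce top mod 41: now compute (26/41).
Pull out 2: since 41 ≡ 1 (mod 8), (2/41) = +1.
Reciprocity: 13 ≡ 1 and 41 ≡ 1 (mod 4), so (13/41) = +(41/13).
Reduce top mod 13: now compute (2/13).
Pull out 2: since 13 ≡ 5 (mod 8), (2/13) = -1.
Reached (1/13) = 1. Collecting the sign flips along the way, the symbol is +1.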